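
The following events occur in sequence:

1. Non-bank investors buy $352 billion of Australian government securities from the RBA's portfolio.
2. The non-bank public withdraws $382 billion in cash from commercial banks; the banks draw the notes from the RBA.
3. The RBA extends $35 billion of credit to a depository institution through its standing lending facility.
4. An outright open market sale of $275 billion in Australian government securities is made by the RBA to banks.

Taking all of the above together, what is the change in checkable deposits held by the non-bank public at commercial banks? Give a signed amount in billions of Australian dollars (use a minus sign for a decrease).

-$734 billion

RBA balance sheet:
  Assets:      Securities −$627B, Loans to banks +$35B
  Liabilities: Bank reserves −$974B, Currency in circulation +$382B
Commercial banking system:
  Assets:      Reserves at CB −$974B, Securities +$275B
  Liabilities: Checkable deposits −$734B, Borrowings from CB +$35B
So the change in checkable deposits held by the non-bank public at commercial banks is -$734 billion.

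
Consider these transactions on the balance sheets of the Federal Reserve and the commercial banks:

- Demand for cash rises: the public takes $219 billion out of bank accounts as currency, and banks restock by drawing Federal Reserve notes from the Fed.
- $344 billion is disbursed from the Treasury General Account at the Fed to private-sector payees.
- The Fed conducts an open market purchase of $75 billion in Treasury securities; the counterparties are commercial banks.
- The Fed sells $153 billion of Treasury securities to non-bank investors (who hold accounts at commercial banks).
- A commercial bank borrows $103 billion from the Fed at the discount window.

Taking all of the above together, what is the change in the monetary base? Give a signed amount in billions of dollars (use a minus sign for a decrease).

+$369 billion

Fed balance sheet:
  Assets:      Securities −$78B, Loans to banks +$103B
  Liabilities: Bank reserves +$150B, Currency in circulation +$219B, Government deposits −$344B
Monetary base = currency + reserves: +$219B + (+$150B) = +$369 billion.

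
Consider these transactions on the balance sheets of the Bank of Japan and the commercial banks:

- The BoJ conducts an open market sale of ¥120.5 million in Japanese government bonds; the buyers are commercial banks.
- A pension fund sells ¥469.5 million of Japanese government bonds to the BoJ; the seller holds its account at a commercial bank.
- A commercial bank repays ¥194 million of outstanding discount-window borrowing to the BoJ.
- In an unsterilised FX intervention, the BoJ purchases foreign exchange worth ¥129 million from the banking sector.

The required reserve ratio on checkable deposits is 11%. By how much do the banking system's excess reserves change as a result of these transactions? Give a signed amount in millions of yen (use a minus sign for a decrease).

+¥232.355 million

OMO sale (to banks) ¥120.5 million: reserves −¥120.5M, deposits 0.
Asset purchase (from non-banks) ¥469.5 million: reserves +¥469.5M, deposits +¥469.5M.
Discount-window repayment ¥194 million: reserves −¥194M, deposits 0.
FX purchase ¥129 million: reserves +¥129M, deposits 0.
Totals: Δreserves = +¥284M, Δdeposits = +¥469.5M.
Δrequired reserves = 11% × +¥469.5M = +¥51.645M.
Δexcess reserves = Δreserves − Δrequired = +¥284M − (+¥51.645M) = +¥232.355 million.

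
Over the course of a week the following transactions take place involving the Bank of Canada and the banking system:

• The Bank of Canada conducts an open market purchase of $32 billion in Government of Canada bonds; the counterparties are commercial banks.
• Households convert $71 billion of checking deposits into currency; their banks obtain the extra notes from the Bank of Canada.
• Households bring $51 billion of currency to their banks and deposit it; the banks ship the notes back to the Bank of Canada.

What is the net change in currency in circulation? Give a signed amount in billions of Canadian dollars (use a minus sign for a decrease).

+$20 billion

OMO purchase (from banks) $32 billion: no currency enters or leaves circulation → 0.
Currency withdrawal $71 billion: notes leave the central bank → +$71B.
Currency deposit $51 billion: notes return to the central bank → −$51B.
Net: 0 + 71 − 51 = +$20 billion.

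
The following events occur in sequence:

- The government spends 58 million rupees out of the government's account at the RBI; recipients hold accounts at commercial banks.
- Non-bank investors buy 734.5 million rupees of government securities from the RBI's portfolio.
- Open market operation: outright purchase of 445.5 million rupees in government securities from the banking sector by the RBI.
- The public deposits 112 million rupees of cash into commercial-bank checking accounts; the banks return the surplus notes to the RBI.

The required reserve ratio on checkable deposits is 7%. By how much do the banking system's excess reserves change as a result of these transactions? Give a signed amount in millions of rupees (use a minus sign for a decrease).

Government spending 58 million rupees: reserves +58M, deposits +58M.
Asset sale (to non-banks) 734.5 million rupees: reserves −734.5M, deposits −734.5M.
OMO purchase (from banks) 445.5 million rupees: reserves +445.5M, deposits 0.
Currency deposit 112 million rupees: reserves +112M, deposits +112M.
Totals: Δreserves = −119M, Δdeposits = −564.5M.
Δrequired reserves = 7% × −564.5M = −39.515M.
Δexcess reserves = Δreserves − Δrequired = −119M − (−39.515M) = -79.485 million.

-79.485 million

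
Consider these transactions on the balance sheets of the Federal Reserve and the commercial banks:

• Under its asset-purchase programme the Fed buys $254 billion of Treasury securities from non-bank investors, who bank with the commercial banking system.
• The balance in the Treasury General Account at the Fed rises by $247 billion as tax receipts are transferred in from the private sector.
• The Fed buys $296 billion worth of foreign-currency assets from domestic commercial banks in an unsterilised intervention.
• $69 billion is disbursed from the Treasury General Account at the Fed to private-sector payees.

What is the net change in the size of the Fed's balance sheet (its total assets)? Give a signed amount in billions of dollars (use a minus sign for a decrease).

Asset purchase (from non-banks) $254 billion: a Fed asset is acquired → +$254B.
Government account inflow $247 billion: only the composition of liabilities changes → 0.
FX purchase $296 billion: a Fed asset is acquired → +$296B.
Government spending $69 billion: only the composition of liabilities changes → 0.
Net: 254 + 0 + 296 + 0 = +$550 billion.

+$550 billion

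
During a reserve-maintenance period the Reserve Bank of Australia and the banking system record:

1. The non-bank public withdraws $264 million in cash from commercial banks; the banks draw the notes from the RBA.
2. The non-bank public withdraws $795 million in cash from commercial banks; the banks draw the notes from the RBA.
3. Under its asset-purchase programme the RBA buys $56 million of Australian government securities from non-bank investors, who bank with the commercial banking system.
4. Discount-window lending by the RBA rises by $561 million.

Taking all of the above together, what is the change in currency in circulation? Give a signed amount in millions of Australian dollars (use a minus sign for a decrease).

+$1059 million

RBA balance sheet:
  Assets:      Securities +$56M, Loans to banks +$561M
  Liabilities: Bank reserves −$442M, Currency in circulation +$1059M
So the change in currency in circulation is +$1059 million.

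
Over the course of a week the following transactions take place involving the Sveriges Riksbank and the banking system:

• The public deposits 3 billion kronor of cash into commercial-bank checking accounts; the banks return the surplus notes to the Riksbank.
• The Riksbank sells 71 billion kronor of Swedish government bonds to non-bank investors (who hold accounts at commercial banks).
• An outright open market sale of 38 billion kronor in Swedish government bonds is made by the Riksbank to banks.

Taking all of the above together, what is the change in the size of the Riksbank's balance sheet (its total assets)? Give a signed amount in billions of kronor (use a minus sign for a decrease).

-109 billion

Riksbank balance sheet:
  Assets:      Securities −109B
  Liabilities: Bank reserves −106B, Currency in circulation −3B
Change in total Riksbank assets = -109 billion.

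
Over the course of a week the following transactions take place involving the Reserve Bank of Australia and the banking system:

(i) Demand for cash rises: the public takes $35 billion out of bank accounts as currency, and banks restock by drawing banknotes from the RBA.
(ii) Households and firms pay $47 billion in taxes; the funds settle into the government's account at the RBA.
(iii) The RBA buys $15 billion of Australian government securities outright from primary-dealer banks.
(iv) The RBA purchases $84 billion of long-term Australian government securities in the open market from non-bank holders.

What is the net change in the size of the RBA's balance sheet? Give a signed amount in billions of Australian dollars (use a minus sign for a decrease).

+$99 billion

Currency withdrawal $35 billion: only the composition of liabilities changes → 0.
Government account inflow $47 billion: only the composition of liabilities changes → 0.
OMO purchase (from banks) $15 billion: an RBA asset is acquired → +$15B.
Asset purchase (from non-banks) $84 billion: an RBA asset is acquired → +$84B.
Net: 0 + 0 + 15 + 84 = +$99 billion.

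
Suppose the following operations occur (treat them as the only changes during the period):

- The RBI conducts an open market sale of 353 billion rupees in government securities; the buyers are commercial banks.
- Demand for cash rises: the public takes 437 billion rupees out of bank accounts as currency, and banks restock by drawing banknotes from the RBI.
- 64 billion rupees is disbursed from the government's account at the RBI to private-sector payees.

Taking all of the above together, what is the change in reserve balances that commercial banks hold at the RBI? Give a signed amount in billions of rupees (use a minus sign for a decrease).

-726 billion

RBI balance sheet:
  Assets:      Securities −353B
  Liabilities: Bank reserves −726B, Currency in circulation +437B, Government deposits −64B
So the change in reserve balances that commercial banks hold at the RBI is -726 billion.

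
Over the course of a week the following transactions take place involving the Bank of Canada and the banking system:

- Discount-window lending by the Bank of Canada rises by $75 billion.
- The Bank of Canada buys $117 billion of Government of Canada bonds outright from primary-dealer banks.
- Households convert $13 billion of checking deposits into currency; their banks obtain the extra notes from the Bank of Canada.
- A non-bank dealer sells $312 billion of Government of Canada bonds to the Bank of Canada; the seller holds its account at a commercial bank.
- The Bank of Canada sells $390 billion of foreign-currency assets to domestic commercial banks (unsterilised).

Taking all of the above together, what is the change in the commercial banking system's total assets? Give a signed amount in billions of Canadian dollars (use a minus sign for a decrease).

Bank of Canada balance sheet:
  Assets:      Securities +$429B, Loans to banks +$75B, Foreign assets −$390B
  Liabilities: Bank reserves +$101B, Currency in circulation +$13B
Commercial banking system:
  Assets:      Reserves at CB +$101B, Securities −$117B, Foreign assets +$390B
  Liabilities: Checkable deposits +$299B, Borrowings from CB +$75B
Change in total bank assets = +$374 billion.

+$374 billion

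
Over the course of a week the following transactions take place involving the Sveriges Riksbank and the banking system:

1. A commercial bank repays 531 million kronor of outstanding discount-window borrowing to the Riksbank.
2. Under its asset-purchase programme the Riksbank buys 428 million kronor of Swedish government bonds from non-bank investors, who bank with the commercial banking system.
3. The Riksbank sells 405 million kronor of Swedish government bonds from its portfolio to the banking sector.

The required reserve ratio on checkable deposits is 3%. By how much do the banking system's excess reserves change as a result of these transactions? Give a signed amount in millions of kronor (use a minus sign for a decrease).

-520.84 million

Discount-window repayment 531 million kronor: reserves −531M, deposits 0.
Asset purchase (from non-banks) 428 million kronor: reserves +428M, deposits +428M.
OMO sale (to banks) 405 million kronor: reserves −405M, deposits 0.
Totals: Δreserves = −508M, Δdeposits = +428M.
Δrequired reserves = 3% × +428M = +12.84M.
Δexcess reserves = Δreserves − Δrequired = −508M − (+12.84M) = -520.84 million.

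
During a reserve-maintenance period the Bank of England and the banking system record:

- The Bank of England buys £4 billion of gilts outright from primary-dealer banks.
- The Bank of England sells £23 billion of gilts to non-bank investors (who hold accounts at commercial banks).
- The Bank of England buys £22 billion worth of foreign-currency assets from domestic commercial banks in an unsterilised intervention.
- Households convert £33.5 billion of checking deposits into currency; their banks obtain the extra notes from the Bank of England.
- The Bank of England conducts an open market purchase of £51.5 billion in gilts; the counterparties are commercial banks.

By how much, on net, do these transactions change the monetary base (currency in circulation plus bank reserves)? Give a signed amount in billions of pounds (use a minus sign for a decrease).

Bank of England balance sheet:
  Assets:      Securities +£32.5B, Foreign assets +£22B
  Liabilities: Bank reserves +£21B, Currency in circulation +£33.5B
Monetary base = currency + reserves: +£33.5B + (+£21B) = +£54.5 billion.

+£54.5 billion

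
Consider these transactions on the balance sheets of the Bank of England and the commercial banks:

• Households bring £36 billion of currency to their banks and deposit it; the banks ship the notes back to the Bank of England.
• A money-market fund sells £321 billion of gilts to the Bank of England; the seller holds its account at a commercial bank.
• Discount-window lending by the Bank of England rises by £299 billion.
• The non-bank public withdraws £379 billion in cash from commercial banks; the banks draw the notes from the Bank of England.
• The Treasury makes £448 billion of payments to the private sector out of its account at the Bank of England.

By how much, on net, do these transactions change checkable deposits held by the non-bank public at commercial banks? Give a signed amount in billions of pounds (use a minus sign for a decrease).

+£426 billion

Currency deposit £36 billion: non-bank counterparties' bank balances rise → +£36B.
Asset purchase (from non-banks) £321 billion: non-bank counterparties' bank balances rise → +£321B.
Discount-window loan £299 billion: the counterparty is a bank, so public deposits are unchanged → 0.
Currency withdrawal £379 billion: non-bank counterparties' bank balances fall → −£379B.
Government spending £448 billion: non-bank counterparties' bank balances rise → +£448B.
Net: 36 + 321 + 0 − 379 + 448 = +£426 billion.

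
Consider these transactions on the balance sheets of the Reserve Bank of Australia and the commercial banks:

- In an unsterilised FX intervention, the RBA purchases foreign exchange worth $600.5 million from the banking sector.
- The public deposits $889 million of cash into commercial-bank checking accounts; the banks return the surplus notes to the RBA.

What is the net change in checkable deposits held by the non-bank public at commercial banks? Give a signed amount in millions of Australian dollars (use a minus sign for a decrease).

+$889 million

FX purchase $600.5 million: the counterparty is a bank, so public deposits are unchanged → 0.
Currency deposit $889 million: non-bank counterparties' bank balances rise → +$889M.
Net: 0 + 889 = +$889 million.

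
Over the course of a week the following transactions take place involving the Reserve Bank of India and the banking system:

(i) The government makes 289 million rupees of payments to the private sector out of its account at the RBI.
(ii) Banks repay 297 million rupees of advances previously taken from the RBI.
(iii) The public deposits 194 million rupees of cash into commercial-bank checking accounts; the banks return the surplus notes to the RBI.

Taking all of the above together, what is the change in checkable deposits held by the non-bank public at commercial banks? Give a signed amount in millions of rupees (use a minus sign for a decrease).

+483 million

Government spending 289 million rupees: non-bank counterparties' bank balances rise → +289M.
Discount-window repayment 297 million rupees: the counterparty is a bank, so public deposits are unchanged → 0.
Currency deposit 194 million rupees: non-bank counterparties' bank balances rise → +194M.
Net: 289 + 0 + 194 = +483 million.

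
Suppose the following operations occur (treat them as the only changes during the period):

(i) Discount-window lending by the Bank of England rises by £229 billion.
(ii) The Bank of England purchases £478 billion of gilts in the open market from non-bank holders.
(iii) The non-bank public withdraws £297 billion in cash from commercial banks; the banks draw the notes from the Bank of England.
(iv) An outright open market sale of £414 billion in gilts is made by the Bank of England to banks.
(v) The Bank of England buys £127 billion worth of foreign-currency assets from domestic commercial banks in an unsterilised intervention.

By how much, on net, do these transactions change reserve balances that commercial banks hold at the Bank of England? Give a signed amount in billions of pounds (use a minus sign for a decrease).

+£123 billion

Bank of England balance sheet:
  Assets:      Securities +£64B, Loans to banks +£229B, Foreign assets +£127B
  Liabilities: Bank reserves +£123B, Currency in circulation +£297B
So the change in reserve balances that commercial banks hold at the Bank of England is +£123 billion.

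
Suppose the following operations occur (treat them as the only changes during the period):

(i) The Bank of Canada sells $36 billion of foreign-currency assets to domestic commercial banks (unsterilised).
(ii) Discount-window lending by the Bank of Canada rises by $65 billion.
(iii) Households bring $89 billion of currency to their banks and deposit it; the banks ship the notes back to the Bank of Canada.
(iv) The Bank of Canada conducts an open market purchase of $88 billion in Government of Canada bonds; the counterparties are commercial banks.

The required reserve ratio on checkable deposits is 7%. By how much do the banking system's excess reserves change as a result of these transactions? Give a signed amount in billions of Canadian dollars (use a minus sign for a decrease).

+$199.77 billion

FX sale $36 billion: reserves −$36B, deposits 0.
Discount-window loan $65 billion: reserves +$65B, deposits 0.
Currency deposit $89 billion: reserves +$89B, deposits +$89B.
OMO purchase (from banks) $88 billion: reserves +$88B, deposits 0.
Totals: Δreserves = +$206B, Δdeposits = +$89B.
Δrequired reserves = 7% × +$89B = +$6.23B.
Δexcess reserves = Δreserves − Δrequired = +$206B − (+$6.23B) = +$199.77 billion.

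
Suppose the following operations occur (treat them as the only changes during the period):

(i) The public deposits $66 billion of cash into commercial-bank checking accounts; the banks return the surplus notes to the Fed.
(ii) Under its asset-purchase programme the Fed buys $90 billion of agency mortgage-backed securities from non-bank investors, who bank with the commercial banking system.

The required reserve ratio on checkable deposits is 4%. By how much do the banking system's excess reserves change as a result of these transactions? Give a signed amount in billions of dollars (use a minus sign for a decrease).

+$149.76 billion

Currency deposit $66 billion: reserves +$66B, deposits +$66B.
Asset purchase (from non-banks) $90 billion: reserves +$90B, deposits +$90B.
Totals: Δreserves = +$156B, Δdeposits = +$156B.
Δrequired reserves = 4% × +$156B = +$6.24B.
Δexcess reserves = Δreserves − Δrequired = +$156B − (+$6.24B) = +$149.76 billion.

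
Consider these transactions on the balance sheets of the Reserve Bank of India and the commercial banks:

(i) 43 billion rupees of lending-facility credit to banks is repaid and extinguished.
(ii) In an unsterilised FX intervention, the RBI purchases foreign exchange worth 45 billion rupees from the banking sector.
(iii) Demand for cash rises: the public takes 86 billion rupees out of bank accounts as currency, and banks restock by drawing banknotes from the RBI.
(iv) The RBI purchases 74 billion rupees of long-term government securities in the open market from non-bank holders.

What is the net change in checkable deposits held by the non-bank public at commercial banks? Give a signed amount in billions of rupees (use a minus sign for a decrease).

RBI balance sheet:
  Assets:      Securities +74B, Loans to banks −43B, Foreign assets +45B
  Liabilities: Bank reserves −10B, Currency in circulation +86B
Commercial banking system:
  Assets:      Reserves at CB −10B, Foreign assets −45B
  Liabilities: Checkable deposits −12B, Borrowings from CB −43B
So the change in checkable deposits held by the non-bank public at commercial banks is -12 billion.

-12 billion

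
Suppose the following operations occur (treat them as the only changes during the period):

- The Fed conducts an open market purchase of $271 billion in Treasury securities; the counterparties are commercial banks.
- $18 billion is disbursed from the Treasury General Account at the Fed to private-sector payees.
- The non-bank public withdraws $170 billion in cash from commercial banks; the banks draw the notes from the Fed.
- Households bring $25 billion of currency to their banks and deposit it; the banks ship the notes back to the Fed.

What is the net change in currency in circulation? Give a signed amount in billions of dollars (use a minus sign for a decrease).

+$145 billion

OMO purchase (from banks) $271 billion: no currency enters or leaves circulation → 0.
Government spending $18 billion: no currency enters or leaves circulation → 0.
Currency withdrawal $170 billion: notes leave the central bank → +$170B.
Currency deposit $25 billion: notes return to the central bank → −$25B.
Net: 0 + 0 + 170 − 25 = +$145 billion.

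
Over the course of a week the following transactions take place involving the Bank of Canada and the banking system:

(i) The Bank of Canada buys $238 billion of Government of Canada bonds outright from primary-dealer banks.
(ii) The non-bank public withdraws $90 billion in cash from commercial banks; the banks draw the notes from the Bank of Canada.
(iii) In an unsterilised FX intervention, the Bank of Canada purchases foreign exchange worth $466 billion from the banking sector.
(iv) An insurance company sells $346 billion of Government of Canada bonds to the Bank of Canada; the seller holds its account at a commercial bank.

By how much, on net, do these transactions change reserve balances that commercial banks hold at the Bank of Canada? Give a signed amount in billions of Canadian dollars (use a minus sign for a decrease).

OMO purchase (from banks) $238 billion: the Bank of Canada pays by crediting reserve accounts → +$238B.
Currency withdrawal $90 billion: banks swap reserves for currency → −$90B.
FX purchase $466 billion: the Bank of Canada pays by crediting reserve accounts → +$466B.
Asset purchase (from non-banks) $346 billion: the Bank of Canada pays by crediting reserve accounts → +$346B.
Net: 238 − 90 + 466 + 346 = +$960 billion.

+$960 billion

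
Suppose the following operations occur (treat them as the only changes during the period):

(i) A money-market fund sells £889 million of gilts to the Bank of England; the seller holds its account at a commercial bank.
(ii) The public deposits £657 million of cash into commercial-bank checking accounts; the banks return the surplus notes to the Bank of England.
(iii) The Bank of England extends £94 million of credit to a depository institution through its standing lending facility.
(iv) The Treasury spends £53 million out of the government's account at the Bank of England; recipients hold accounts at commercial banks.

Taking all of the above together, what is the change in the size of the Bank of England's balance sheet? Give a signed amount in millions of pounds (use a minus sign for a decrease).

Bank of England balance sheet:
  Assets:      Securities +£889M, Loans to banks +£94M
  Liabilities: Bank reserves +£1693M, Currency in circulation −£657M, Government deposits −£53M
Change in total Bank of England assets = +£983 million.

+£983 million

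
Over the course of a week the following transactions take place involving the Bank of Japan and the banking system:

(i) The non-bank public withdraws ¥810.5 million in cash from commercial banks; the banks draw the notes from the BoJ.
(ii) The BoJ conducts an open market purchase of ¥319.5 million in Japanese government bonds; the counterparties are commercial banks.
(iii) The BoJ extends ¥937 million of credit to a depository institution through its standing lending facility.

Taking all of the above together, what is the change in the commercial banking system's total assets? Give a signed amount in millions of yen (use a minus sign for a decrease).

Currency withdrawal ¥810.5 million: bank balance sheets shrink → −¥810.5M.
OMO purchase (from banks) ¥319.5 million: just an asset swap on bank balance sheets → 0.
Discount-window loan ¥937 million: bank balance sheets expand → +¥937M.
Net: −810.5 + 0 + 937 = +¥126.5 million.

+¥126.5 million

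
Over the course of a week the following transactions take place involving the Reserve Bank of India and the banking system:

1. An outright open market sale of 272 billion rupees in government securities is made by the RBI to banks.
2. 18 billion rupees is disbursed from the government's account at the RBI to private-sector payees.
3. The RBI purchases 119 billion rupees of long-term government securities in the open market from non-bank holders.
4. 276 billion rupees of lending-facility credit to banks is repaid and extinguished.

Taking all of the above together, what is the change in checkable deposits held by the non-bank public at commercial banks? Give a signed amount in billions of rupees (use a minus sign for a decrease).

+137 billion

RBI balance sheet:
  Assets:      Securities −153B, Loans to banks −276B
  Liabilities: Bank reserves −411B, Government deposits −18B
Commercial banking system:
  Assets:      Reserves at CB −411B, Securities +272B
  Liabilities: Checkable deposits +137B, Borrowings from CB −276B
So the change in checkable deposits held by the non-bank public at commercial banks is +137 billion.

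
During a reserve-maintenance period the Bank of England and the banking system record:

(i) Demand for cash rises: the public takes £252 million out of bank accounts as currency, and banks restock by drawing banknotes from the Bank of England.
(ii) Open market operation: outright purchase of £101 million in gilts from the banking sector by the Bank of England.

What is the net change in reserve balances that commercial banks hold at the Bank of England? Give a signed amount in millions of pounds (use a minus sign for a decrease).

-£151 million

Bank of England balance sheet:
  Assets:      Securities +£101M
  Liabilities: Bank reserves −£151M, Currency in circulation +£252M
Commercial banking system:
  Assets:      Reserves at CB −£151M, Securities −£101M
  Liabilities: Checkable deposits −£252M
So the change in reserve balances that commercial banks hold at the Bank of England is -£151 million.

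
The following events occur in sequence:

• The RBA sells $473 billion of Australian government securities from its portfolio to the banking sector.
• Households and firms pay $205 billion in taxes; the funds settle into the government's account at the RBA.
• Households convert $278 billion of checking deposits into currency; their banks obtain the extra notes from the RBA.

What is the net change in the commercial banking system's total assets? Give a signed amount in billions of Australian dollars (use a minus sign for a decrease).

-$483 billion

OMO sale (to banks) $473 billion: just an asset swap on bank balance sheets → 0.
Government account inflow $205 billion: bank balance sheets shrink → −$205B.
Currency withdrawal $278 billion: bank balance sheets shrink → −$278B.
Net: 0 − 205 − 278 = -$483 billion.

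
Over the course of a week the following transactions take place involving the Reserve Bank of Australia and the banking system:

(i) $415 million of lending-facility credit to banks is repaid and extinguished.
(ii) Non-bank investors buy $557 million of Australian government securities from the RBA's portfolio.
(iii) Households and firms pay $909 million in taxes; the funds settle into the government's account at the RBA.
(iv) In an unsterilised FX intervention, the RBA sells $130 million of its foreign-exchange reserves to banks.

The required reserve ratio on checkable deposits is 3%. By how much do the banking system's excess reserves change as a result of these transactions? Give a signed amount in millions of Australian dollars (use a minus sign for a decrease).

Discount-window repayment $415 million: reserves −$415M, deposits 0.
Asset sale (to non-banks) $557 million: reserves −$557M, deposits −$557M.
Government account inflow $909 million: reserves −$909M, deposits −$909M.
FX sale $130 million: reserves −$130M, deposits 0.
Totals: Δreserves = −$2011M, Δdeposits = −$1466M.
Δrequired reserves = 3% × −$1466M = −$43.98M.
Δexcess reserves = Δreserves − Δrequired = −$2011M − (−$43.98M) = -$1967.02 million.

-$1967.02 million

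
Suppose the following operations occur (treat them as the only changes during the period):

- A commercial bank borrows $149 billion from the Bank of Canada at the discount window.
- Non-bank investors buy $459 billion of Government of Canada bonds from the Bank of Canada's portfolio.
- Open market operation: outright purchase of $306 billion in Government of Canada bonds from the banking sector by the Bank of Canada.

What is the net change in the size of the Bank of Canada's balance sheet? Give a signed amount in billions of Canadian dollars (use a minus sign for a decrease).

-$4 billion

Discount-window loan $149 billion: a Bank of Canada asset is acquired → +$149B.
Asset sale (to non-banks) $459 billion: a Bank of Canada asset is shed → −$459B.
OMO purchase (from banks) $306 billion: a Bank of Canada asset is acquired → +$306B.
Net: 149 − 459 + 306 = -$4 billion.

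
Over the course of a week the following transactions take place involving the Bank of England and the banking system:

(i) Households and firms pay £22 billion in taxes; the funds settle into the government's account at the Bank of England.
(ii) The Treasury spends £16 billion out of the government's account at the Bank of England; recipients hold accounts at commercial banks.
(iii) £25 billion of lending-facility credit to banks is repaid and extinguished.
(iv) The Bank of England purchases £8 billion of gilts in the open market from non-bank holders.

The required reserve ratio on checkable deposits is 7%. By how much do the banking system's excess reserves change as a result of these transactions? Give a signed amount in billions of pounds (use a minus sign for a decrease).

-£23.14 billion

Government account inflow £22 billion: reserves −£22B, deposits −£22B.
Government spending £16 billion: reserves +£16B, deposits +£16B.
Discount-window repayment £25 billion: reserves −£25B, deposits 0.
Asset purchase (from non-banks) £8 billion: reserves +£8B, deposits +£8B.
Totals: Δreserves = −£23B, Δdeposits = +£2B.
Δrequired reserves = 7% × +£2B = +£0.14B.
Δexcess reserves = Δreserves − Δrequired = −£23B − (+£0.14B) = -£23.14 billion.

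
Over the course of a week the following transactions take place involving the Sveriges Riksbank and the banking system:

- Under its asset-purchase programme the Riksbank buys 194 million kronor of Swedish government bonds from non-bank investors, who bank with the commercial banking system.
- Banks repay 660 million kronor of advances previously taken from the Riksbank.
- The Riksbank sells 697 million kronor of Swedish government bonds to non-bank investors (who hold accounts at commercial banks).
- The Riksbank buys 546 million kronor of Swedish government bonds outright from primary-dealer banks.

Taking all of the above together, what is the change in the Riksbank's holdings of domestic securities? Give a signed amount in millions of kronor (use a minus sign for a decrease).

Asset purchase (from non-banks) 194 million kronor: securities added to the Riksbank's portfolio → +194M.
Discount-window repayment 660 million kronor: the Riksbank's securities portfolio is untouched → 0.
Asset sale (to non-banks) 697 million kronor: securities removed from the Riksbank's portfolio → −697M.
OMO purchase (from banks) 546 million kronor: securities added to the Riksbank's portfolio → +546M.
Net: 194 + 0 − 697 + 546 = +43 million.

+43 million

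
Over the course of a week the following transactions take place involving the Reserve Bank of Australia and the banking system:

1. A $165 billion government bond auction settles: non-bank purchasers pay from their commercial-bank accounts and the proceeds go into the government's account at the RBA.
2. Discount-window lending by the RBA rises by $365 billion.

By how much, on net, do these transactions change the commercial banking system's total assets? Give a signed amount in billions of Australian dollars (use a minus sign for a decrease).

RBA balance sheet:
  Assets:      Loans to banks +$365B
  Liabilities: Bank reserves +$200B, Government deposits +$165B
Commercial banking system:
  Assets:      Reserves at CB +$200B
  Liabilities: Checkable deposits −$165B, Borrowings from CB +$365B
Change in total bank assets = +$200 billion.

+$200 billion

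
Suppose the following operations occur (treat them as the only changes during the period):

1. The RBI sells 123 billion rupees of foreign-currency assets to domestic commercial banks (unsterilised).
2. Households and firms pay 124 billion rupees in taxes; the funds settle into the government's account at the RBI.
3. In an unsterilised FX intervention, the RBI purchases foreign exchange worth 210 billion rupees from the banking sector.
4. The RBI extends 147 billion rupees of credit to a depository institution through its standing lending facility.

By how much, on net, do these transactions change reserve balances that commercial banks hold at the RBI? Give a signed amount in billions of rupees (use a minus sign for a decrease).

+110 billion

FX sale 123 billion rupees: the buying banks pay out of their reserve balances → −123B.
Government account inflow 124 billion rupees: funds move from bank reserves into the government account → −124B.
FX purchase 210 billion rupees: the RBI pays by crediting reserve accounts → +210B.
Discount-window loan 147 billion rupees: the loan is credited to the bank's reserve account → +147B.
Net: −123 − 124 + 210 + 147 = +110 billion.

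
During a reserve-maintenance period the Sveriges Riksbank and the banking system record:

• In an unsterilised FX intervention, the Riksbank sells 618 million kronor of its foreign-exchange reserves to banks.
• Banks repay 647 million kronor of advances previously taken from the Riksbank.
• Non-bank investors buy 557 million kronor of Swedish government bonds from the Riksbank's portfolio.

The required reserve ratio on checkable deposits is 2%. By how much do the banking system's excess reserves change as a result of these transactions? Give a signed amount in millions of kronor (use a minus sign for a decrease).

FX sale 618 million kronor: reserves −618M, deposits 0.
Discount-window repayment 647 million kronor: reserves −647M, deposits 0.
Asset sale (to non-banks) 557 million kronor: reserves −557M, deposits −557M.
Totals: Δreserves = −1822M, Δdeposits = −557M.
Δrequired reserves = 2% × −557M = −11.14M.
Δexcess reserves = Δreserves − Δrequired = −1822M − (−11.14M) = -1810.86 million.

-1810.86 million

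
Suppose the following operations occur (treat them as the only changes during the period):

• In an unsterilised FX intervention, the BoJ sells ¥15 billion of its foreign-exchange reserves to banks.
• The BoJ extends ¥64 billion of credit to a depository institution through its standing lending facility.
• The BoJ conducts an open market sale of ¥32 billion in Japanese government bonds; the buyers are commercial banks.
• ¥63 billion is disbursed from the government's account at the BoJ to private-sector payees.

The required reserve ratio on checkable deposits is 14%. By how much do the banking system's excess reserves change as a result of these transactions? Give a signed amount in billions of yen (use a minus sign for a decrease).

+¥71.18 billion

FX sale ¥15 billion: reserves −¥15B, deposits 0.
Discount-window loan ¥64 billion: reserves +¥64B, deposits 0.
OMO sale (to banks) ¥32 billion: reserves −¥32B, deposits 0.
Government spending ¥63 billion: reserves +¥63B, deposits +¥63B.
Totals: Δreserves = +¥80B, Δdeposits = +¥63B.
Δrequired reserves = 14% × +¥63B = +¥8.82B.
Δexcess reserves = Δreserves − Δrequired = +¥80B − (+¥8.82B) = +¥71.18 billion.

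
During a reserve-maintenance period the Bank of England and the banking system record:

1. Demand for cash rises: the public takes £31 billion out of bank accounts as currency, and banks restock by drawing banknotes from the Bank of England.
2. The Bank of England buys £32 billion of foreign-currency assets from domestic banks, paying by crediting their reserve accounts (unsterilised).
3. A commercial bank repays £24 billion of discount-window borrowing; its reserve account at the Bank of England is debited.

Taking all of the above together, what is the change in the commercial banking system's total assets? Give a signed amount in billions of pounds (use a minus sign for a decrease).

Currency withdrawal £31 billion: bank balance sheets shrink → −£31B.
FX purchase £32 billion: just an asset swap on bank balance sheets → 0.
Discount-window repayment £24 billion: bank balance sheets shrink → −£24B.
Net: −31 + 0 − 24 = -£55 billion.

-£55 billion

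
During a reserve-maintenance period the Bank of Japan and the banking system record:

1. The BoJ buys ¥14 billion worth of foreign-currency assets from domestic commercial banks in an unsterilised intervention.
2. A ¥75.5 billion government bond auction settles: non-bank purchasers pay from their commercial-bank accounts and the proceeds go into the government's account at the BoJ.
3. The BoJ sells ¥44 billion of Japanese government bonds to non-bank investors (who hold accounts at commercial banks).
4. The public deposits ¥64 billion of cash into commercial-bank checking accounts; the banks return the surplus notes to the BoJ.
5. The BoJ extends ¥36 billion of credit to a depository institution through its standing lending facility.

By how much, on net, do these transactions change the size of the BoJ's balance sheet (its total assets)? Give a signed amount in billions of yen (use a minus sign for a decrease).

+¥6 billion

FX purchase ¥14 billion: a BoJ asset is acquired → +¥14B.
Government account inflow ¥75.5 billion: only the composition of liabilities changes → 0.
Asset sale (to non-banks) ¥44 billion: a BoJ asset is shed → −¥44B.
Currency deposit ¥64 billion: only the composition of liabilities changes → 0.
Discount-window loan ¥36 billion: a BoJ asset is acquired → +¥36B.
Net: 14 + 0 − 44 + 0 + 36 = +¥6 billion.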